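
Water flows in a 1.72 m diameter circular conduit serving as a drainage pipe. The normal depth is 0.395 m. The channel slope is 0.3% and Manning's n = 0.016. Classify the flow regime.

subcritical

For a circular section of diameter D = 1.72 m at depth y = 0.395 m, the central angle is θ = 2 arccos(1 − 2y/D) = 1.999 rad. Then A = (D²/8)(θ − sin θ) = 0.4028 m² and P = Dθ/2 = 1.719 m.
Hydraulic radius R = A/P = 0.4028/1.719 = 0.2343 m.
V = (1/n) R^(2/3) √S = (1/0.016) × 0.2343^(2/3) × √0.003 = 1.301 m/s. Hydraulic depth D_h = A/T = 0.4028/1.447 = 0.2784 m.
Froude number Fr = V/√(g·D_h) = 1.301/√(9.81×0.2784) = 0.787, which is less than 1, so the flow is subcritical.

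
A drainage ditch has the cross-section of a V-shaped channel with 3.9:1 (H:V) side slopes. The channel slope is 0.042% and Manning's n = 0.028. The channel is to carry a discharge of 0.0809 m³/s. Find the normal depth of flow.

y_n = 0.315 m

Manning's equation rearranged: A R^(2/3) = nQ / (1·√S) = 0.028 × 0.0809 / (√0.00042) = 0.1105.
At y = 0.386 m: A R^(2/3) = 0.19 — over.
At y = 0.251 m: A R^(2/3) = 0.0603 — short.
At y = 0.315 m: A R^(2/3) = 0.1105 — close enough.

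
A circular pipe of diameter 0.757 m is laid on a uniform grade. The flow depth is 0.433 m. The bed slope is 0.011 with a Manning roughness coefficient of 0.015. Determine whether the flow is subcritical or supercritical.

For a circular section of diameter D = 0.757 m at depth y = 0.433 m, the central angle is θ = 2 arccos(1 − 2y/D) = 3.431 rad. Then A = (D²/8)(θ − sin θ) = 0.2661 m² and P = Dθ/2 = 1.298 m.
Hydraulic radius R = A/P = 0.2661/1.298 = 0.205 m.
V = (1/n) R^(2/3) √S = (1/0.015) × 0.205^(2/3) × √0.011 = 2.431 m/s. Hydraulic depth D_h = A/T = 0.2661/0.7491 = 0.3553 m.
Froude number Fr = V/√(g·D_h) = 2.431/√(9.81×0.3553) = 1.3, which is greater than 1, so the flow is supercritical.

supercritical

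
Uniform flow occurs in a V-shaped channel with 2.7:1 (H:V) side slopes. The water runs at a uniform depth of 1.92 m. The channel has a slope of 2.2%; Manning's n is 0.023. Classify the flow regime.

supercritical

For a triangular section with side slope z = 2.7: A = zy² = 2.7×1.92² = 9.953 m²; P = 2y√(1+z²) = 2×1.92×2.879 = 11.06 m.
Hydraulic radius R = A/P = 9.953/11.06 = 0.9002 m.
V = (1/n) R^(2/3) √S = (1/0.023) × 0.9002^(2/3) × √0.022 = 6.013 m/s. Hydraulic depth D_h = A/T = 9.953/10.37 = 0.96 m.
Froude number Fr = V/√(g·D_h) = 6.013/√(9.81×0.96) = 1.96, which is greater than 1, so the flow is supercritical.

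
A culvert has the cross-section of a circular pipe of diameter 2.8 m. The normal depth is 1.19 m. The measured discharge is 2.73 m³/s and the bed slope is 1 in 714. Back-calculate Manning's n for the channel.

n = 0.025

For a circular section of diameter D = 2.8 m at depth y = 1.19 m, the central angle is θ = 2 arccos(1 − 2y/D) = 2.84 rad. Then A = (D²/8)(θ − sin θ) = 2.493 m² and P = Dθ/2 = 3.977 m.
Hydraulic radius R = A/P = 2.493/3.977 = 0.6269 m.
Rearranging Manning's equation: n = (1/Q) A R^(2/3) S^(1/2) = (1/2.73) × 2.493 × 0.6269^(2/3) × √0.001401 = 0.025.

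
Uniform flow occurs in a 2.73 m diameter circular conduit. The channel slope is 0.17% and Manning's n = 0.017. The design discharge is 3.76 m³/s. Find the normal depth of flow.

Manning's equation rearranged: A R^(2/3) = nQ / (1·√S) = 0.017 × 3.76 / (√0.0017) = 1.55.
Try y = 0.824 m: A R^(2/3) = 0.8991 — low.
Try y = 1.2 m: A R^(2/3) = 1.813 — high.
Try y = 1.1 m: A R^(2/3) = 1.55 — close enough.

y_n = 1.1 m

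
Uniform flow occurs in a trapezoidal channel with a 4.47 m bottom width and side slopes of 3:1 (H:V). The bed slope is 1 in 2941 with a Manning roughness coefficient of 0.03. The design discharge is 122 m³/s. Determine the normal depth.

Manning's equation rearranged: A R^(2/3) = nQ / (1·√S) = 0.03 × 122 / (√0.00034) = 198.5.
At y = 5.96 m: A R^(2/3) = 286.8 — too large.
At y = 3.62 m: A R^(2/3) = 88.91 — too small.
At y = 5.11 m: A R^(2/3) = 198.6 — matches.

y_n = 5.11 m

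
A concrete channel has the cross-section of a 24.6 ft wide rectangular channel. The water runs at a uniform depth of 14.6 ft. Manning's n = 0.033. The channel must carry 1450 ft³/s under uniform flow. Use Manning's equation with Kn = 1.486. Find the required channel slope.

S = 0.000639

Flow area A = b·y = 24.6 × 14.6 = 359.2 ft². Wetted perimeter P = b + 2y = 24.6 + 2×14.6 = 53.8 ft.
Hydraulic radius R = A/P = 359.2/53.8 = 6.676 ft.
From Manning's equation, S = [nQ / (1.486 A R^(2/3))]² = [0.033 × 1450 / (1.486 × 359.2 × 6.676^(2/3))]² = 0.000639.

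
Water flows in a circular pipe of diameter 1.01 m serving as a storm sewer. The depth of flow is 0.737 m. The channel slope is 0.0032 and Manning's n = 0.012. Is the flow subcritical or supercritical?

subcritical

For a circular section of diameter D = 1.01 m at depth y = 0.737 m, the central angle is θ = 2 arccos(1 − 2y/D) = 4.096 rad. Then A = (D²/8)(θ − sin θ) = 0.6264 m² and P = Dθ/2 = 2.069 m.
Hydraulic radius R = A/P = 0.6264/2.069 = 0.3028 m.
V = (1/n) R^(2/3) √S = (1/0.012) × 0.3028^(2/3) × √0.0032 = 2.126 m/s. Hydraulic depth D_h = A/T = 0.6264/0.8971 = 0.6982 m.
Froude number Fr = V/√(g·D_h) = 2.126/√(9.81×0.6982) = 0.812, which is less than 1, so the flow is subcritical.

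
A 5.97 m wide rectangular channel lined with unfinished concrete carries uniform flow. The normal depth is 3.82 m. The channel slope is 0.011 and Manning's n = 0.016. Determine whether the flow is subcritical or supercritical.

supercritical

Flow area A = b·y = 5.97 × 3.82 = 22.81 m². Wetted perimeter P = b + 2y = 5.97 + 2×3.82 = 13.61 m.
Hydraulic radius R = A/P = 22.81/13.61 = 1.676 m.
V = (1/n) R^(2/3) √S = (1/0.016) × 1.676^(2/3) × √0.011 = 9.248 m/s. Hydraulic depth D_h = A/T = 22.81/5.97 = 3.82 m.
Froude number Fr = V/√(g·D_h) = 9.248/√(9.81×3.82) = 1.51, which is greater than 1, so the flow is supercritical.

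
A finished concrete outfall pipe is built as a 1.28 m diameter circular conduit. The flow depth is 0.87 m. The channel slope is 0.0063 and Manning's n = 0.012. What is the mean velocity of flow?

V = 3.44 m/s

For a circular section of diameter D = 1.28 m at depth y = 0.87 m, the central angle is θ = 2 arccos(1 − 2y/D) = 3.877 rad. Then A = (D²/8)(θ − sin θ) = 0.9313 m² and P = Dθ/2 = 2.481 m.
Hydraulic radius R = A/P = 0.9313/2.481 = 0.3754 m.
From Manning's equation, V = (1/n) R^(2/3) S^(1/2) = (1/0.012) × 0.3754^(2/3) × 0.0063^(1/2) = 3.44 m/s.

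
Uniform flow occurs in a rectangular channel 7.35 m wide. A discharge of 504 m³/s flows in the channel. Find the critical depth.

For a rectangular channel, critical depth y_c = (q²/g)^(1/3) where q = Q/b = 504/7.35 = 68.57 m²/s.
So y_c = (68.57²/9.81)^(1/3) = 7.83 m.

y_c = 7.83 m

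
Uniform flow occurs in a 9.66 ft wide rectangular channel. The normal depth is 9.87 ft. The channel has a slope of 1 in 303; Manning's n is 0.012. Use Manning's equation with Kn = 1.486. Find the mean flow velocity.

V = 15.6 ft/s

Flow area A = b·y = 9.66 × 9.87 = 95.34 ft². Wetted perimeter P = b + 2y = 9.66 + 2×9.87 = 29.4 ft.
Hydraulic radius R = A/P = 95.34/29.4 = 3.243 ft.
From Manning's equation, V = (1.486/n) R^(2/3) S^(1/2) = (1.486/0.012) × 3.243^(2/3) × 0.0033^(1/2) = 15.6 ft/s.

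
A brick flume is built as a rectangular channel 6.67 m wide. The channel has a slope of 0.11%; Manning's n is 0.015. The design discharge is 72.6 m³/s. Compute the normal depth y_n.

Manning's equation rearranged: A R^(2/3) = nQ / (1·√S) = 0.015 × 72.6 / (√0.0011) = 32.83.
At y = 4.22 m: A R^(2/3) = 42.61 — over.
At y = 3.05 m: A R^(2/3) = 27.75 — short.
At y = 3.46 m: A R^(2/3) = 32.85 — matches.

y_n = 3.46 m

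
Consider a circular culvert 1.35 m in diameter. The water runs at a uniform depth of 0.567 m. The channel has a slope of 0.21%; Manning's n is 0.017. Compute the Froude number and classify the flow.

subcritical

For a circular section of diameter D = 1.35 m at depth y = 0.567 m, the central angle is θ = 2 arccos(1 − 2y/D) = 2.82 rad. Then A = (D²/8)(θ − sin θ) = 0.5705 m² and P = Dθ/2 = 1.904 m.
Hydraulic radius R = A/P = 0.5705/1.904 = 0.2997 m.
V = (1/n) R^(2/3) √S = (1/0.017) × 0.2997^(2/3) × √0.0021 = 1.207 m/s. Hydraulic depth D_h = A/T = 0.5705/1.333 = 0.4281 m.
Froude number Fr = V/√(g·D_h) = 1.207/√(9.81×0.4281) = 0.589, which is less than 1, so the flow is subcritical.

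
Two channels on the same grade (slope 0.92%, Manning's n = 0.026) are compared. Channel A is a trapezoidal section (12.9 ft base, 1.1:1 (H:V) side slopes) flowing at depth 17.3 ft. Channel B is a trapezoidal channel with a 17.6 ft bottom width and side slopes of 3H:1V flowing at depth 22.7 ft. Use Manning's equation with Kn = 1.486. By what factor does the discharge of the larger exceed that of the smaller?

Channel A: With bottom width b = 12.9 ft and side slope z = 1.1: A = (b + zy)y = (12.9 + 1.1×17.3)×17.3 = 552.4 ft²; P = b + 2y√(1+z²) = 12.9 + 2×17.3×1.487 = 64.34 ft. Hydraulic radius R = A/P = 552.4/64.34 = 8.586 ft. Q_A = (1.486/0.026)·552.4·8.586^(2/3)·√0.0092 = 12700 ft³/s.
Channel B: With bottom width b = 17.6 ft and side slope z = 3: A = (b + zy)y = (17.6 + 3×22.7)×22.7 = 1945 ft²; P = b + 2y√(1+z²) = 17.6 + 2×22.7×3.162 = 161.2 ft. Hydraulic radius R = A/P = 1945/161.2 = 12.07 ft. Q_B = (1.486/0.026)·1945·12.07^(2/3)·√0.0092 = 56120 ft³/s.
The larger discharge is 56120 ft³/s and the smaller is 12700 ft³/s; the ratio is 4.42.

4.42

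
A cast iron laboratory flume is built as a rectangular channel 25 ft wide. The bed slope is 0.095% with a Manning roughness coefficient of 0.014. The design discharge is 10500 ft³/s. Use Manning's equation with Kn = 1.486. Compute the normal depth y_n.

y_n = 30.1 ft

Manning's equation rearranged: A R^(2/3) = nQ / (1.486·√S) = 0.014 × 10500 / (1.486 × √0.00095) = 3209.
At y = 37.5 ft: A R^(2/3) = 4168 — over.
At y = 23.5 ft: A R^(2/3) = 2381 — short.
At y = 30.1 ft: A R^(2/3) = 3215 — close enough.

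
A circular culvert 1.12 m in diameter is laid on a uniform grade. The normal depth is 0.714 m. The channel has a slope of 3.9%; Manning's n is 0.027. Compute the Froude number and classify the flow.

supercritical

For a circular section of diameter D = 1.12 m at depth y = 0.714 m, the central angle is θ = 2 arccos(1 − 2y/D) = 3.699 rad. Then A = (D²/8)(θ − sin θ) = 0.6629 m² and P = Dθ/2 = 2.071 m.
Hydraulic radius R = A/P = 0.6629/2.071 = 0.32 m.
V = (1/n) R^(2/3) √S = (1/0.027) × 0.32^(2/3) × √0.039 = 3.422 m/s. Hydraulic depth D_h = A/T = 0.6629/1.077 = 0.6156 m.
Froude number Fr = V/√(g·D_h) = 3.422/√(9.81×0.6156) = 1.39, which is greater than 1, so the flow is supercritical.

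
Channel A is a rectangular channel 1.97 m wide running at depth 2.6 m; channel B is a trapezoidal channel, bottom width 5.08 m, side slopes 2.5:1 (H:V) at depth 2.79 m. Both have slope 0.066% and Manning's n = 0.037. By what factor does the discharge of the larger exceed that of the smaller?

Channel A: Flow area A = b·y = 1.97 × 2.6 = 5.122 m². Wetted perimeter P = b + 2y = 1.97 + 2×2.6 = 7.17 m. Hydraulic radius R = A/P = 5.122/7.17 = 0.7144 m. Q_A = (1/0.037)·5.122·0.7144^(2/3)·√0.00066 = 2.842 m³/s.
Channel B: With bottom width b = 5.08 m and side slope z = 2.5: A = (b + zy)y = (5.08 + 2.5×2.79)×2.79 = 33.63 m²; P = b + 2y√(1+z²) = 5.08 + 2×2.79×2.693 = 20.1 m. Hydraulic radius R = A/P = 33.63/20.1 = 1.673 m. Q_B = (1/0.037)·33.63·1.673^(2/3)·√0.00066 = 32.91 m³/s.
The larger discharge is 32.91 m³/s and the smaller is 2.842 m³/s; the ratio is 11.6.

11.6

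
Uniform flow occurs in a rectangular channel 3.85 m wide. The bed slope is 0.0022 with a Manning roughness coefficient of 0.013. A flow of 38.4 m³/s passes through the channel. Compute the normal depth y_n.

Manning's equation rearranged: A R^(2/3) = nQ / (1·√S) = 0.013 × 38.4 / (√0.0022) = 10.64.
Trying y = 2.94 m: A R^(2/3) = 12.52 — over.
Trying y = 1.99 m: A R^(2/3) = 7.551 — short.
Trying y = 2.59 m: A R^(2/3) = 10.65 — ≈ 10.64.

y_n = 2.59 m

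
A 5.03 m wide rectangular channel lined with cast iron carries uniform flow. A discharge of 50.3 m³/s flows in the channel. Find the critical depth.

y_c = 2.17 m

For a rectangular channel, critical depth y_c = (q²/g)^(1/3) where q = Q/b = 50.3/5.03 = 10 m²/s.
So y_c = (10²/9.81)^(1/3) = 2.17 m.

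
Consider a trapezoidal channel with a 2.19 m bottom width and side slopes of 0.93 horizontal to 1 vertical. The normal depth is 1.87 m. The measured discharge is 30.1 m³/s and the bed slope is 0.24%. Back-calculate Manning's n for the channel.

With bottom width b = 2.19 m and side slope z = 0.93: A = (b + zy)y = (2.19 + 0.93×1.87)×1.87 = 7.347 m²; P = b + 2y√(1+z²) = 2.19 + 2×1.87×1.366 = 7.297 m.
Hydraulic radius R = A/P = 7.347/7.297 = 1.007 m.
Rearranging Manning's equation: n = (1/Q) A R^(2/3) S^(1/2) = (1/30.1) × 7.347 × 1.007^(2/3) × √0.0024 = 0.012.

n = 0.012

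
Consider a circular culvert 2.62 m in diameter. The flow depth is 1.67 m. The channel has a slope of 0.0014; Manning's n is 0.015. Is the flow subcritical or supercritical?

subcritical

For a circular section of diameter D = 2.62 m at depth y = 1.67 m, the central angle is θ = 2 arccos(1 − 2y/D) = 3.698 rad. Then A = (D²/8)(θ − sin θ) = 3.627 m² and P = Dθ/2 = 4.845 m.
Hydraulic radius R = A/P = 3.627/4.845 = 0.7486 m.
V = (1/n) R^(2/3) √S = (1/0.015) × 0.7486^(2/3) × √0.0014 = 2.057 m/s. Hydraulic depth D_h = A/T = 3.627/2.519 = 1.44 m.
Froude number Fr = V/√(g·D_h) = 2.057/√(9.81×1.44) = 0.547, which is less than 1, so the flow is subcritical.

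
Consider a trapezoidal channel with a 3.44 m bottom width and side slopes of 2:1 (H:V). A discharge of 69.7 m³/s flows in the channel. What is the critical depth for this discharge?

y_c = 2.29 m

At critical depth, Q² T / (g A³) = 1, i.e. A³/T = Q²/g = 69.7²/9.81 = 495.2.
At y = 1.63 m: A³/T = 130.8 — too small.
At y = 2.5 m: A³/T = 699 — too large.
At y = 2.29 m: A³/T = 491.7 — matches.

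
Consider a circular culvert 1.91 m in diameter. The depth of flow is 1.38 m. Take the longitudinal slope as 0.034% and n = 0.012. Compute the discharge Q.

Q = 2.34 m³/s

For a circular section of diameter D = 1.91 m at depth y = 1.38 m, the central angle is θ = 2 arccos(1 − 2y/D) = 4.064 rad. Then A = (D²/8)(θ − sin θ) = 2.217 m² and P = Dθ/2 = 3.881 m.
Hydraulic radius R = A/P = 2.217/3.881 = 0.5712 m.
Manning's equation: Q = (1/n) A R^(2/3) S^(1/2) = (1/0.012) × 2.217 × 0.5712^(2/3) × 0.00034^(1/2) = 2.34 m³/s.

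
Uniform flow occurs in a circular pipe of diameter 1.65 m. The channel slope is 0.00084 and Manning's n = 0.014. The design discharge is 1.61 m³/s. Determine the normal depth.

y_n = 0.975 m

Manning's equation rearranged: A R^(2/3) = nQ / (1·√S) = 0.014 × 1.61 / (√0.00084) = 0.7777.
At y = 0.867 m: A R^(2/3) = 0.6439 — short.
At y = 0.975 m: A R^(2/3) = 0.7776 — matches.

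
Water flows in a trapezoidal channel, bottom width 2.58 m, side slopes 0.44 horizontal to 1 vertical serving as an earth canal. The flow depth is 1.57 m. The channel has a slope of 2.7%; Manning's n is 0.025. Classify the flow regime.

supercritical

With bottom width b = 2.58 m and side slope z = 0.44: A = (b + zy)y = (2.58 + 0.44×1.57)×1.57 = 5.135 m²; P = b + 2y√(1+z²) = 2.58 + 2×1.57×1.093 = 6.011 m.
Hydraulic radius R = A/P = 5.135/6.011 = 0.8544 m.
V = (1/n) R^(2/3) √S = (1/0.025) × 0.8544^(2/3) × √0.027 = 5.918 m/s. Hydraulic depth D_h = A/T = 5.135/3.962 = 1.296 m.
Froude number Fr = V/√(g·D_h) = 5.918/√(9.81×1.296) = 1.66, which is greater than 1, so the flow is supercritical.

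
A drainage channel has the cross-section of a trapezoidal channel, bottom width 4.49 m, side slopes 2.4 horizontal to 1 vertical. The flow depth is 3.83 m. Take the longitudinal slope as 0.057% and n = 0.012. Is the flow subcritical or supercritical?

subcritical

With bottom width b = 4.49 m and side slope z = 2.4: A = (b + zy)y = (4.49 + 2.4×3.83)×3.83 = 52.4 m²; P = b + 2y√(1+z²) = 4.49 + 2×3.83×2.6 = 24.41 m.
Hydraulic radius R = A/P = 52.4/24.41 = 2.147 m.
V = (1/n) R^(2/3) √S = (1/0.012) × 2.147^(2/3) × √0.00057 = 3.311 m/s. Hydraulic depth D_h = A/T = 52.4/22.87 = 2.291 m.
Froude number Fr = V/√(g·D_h) = 3.311/√(9.81×2.291) = 0.698, which is less than 1, so the flow is subcritical.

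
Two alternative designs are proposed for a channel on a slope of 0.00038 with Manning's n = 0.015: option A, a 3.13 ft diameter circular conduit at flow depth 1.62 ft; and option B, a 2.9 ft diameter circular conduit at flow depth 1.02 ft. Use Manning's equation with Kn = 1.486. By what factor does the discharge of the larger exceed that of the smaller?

2.45

Channel A: For a circular section of diameter D = 3.13 ft at depth y = 1.62 ft, the central angle is θ = 2 arccos(1 − 2y/D) = 3.212 rad. Then A = (D²/8)(θ − sin θ) = 4.019 ft² and P = Dθ/2 = 5.027 ft. Hydraulic radius R = A/P = 4.019/5.027 = 0.7996 ft. Q_A = (1.486/0.015)·4.019·0.7996^(2/3)·√0.00038 = 6.687 ft³/s.
Channel B: For a circular section of diameter D = 2.9 ft at depth y = 1.02 ft, the central angle is θ = 2 arccos(1 − 2y/D) = 2.539 rad. Then A = (D²/8)(θ − sin θ) = 2.074 ft² and P = Dθ/2 = 3.682 ft. Hydraulic radius R = A/P = 2.074/3.682 = 0.5633 ft. Q_B = (1.486/0.015)·2.074·0.5633^(2/3)·√0.00038 = 2.732 ft³/s.
The larger discharge is 6.687 ft³/s and the smaller is 2.732 ft³/s; the ratio is 2.45.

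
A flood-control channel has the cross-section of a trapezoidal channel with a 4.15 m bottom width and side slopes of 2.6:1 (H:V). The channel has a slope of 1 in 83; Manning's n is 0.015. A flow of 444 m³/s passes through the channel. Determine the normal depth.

Manning's equation rearranged: A R^(2/3) = nQ / (1·√S) = 0.015 × 444 / (√0.01205) = 60.68.
Try y = 2.27 m: A R^(2/3) = 27.99 — short.
Try y = 3.91 m: A R^(2/3) = 93.49 — over.
Try y = 3.23 m: A R^(2/3) = 60.64 — close enough.

y_n = 3.23 m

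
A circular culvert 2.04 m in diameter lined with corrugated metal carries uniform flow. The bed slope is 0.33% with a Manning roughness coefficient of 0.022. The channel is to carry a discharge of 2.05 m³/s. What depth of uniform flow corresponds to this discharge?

y_n = 0.867 m

Manning's equation rearranged: A R^(2/3) = nQ / (1·√S) = 0.022 × 2.05 / (√0.0033) = 0.7851.
Trying y = 0.739 m: A R^(2/3) = 0.5852 — low.
Trying y = 1.03 m: A R^(2/3) = 1.061 — high.
Trying y = 0.867 m: A R^(2/3) = 0.7848 — matches.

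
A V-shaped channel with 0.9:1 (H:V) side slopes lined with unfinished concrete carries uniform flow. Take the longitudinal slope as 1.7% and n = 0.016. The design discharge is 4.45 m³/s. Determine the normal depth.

y_n = 1.09 m

Manning's equation rearranged: A R^(2/3) = nQ / (1·√S) = 0.016 × 4.45 / (√0.017) = 0.5461.
Try y = 1.28 m: A R^(2/3) = 0.8376 — high.
Try y = 1.09 m: A R^(2/3) = 0.5457 — ≈ 0.5461.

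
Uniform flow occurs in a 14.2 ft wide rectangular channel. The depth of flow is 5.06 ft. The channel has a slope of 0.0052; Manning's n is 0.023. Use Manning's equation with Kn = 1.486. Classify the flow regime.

Flow area A = b·y = 14.2 × 5.06 = 71.85 ft². Wetted perimeter P = b + 2y = 14.2 + 2×5.06 = 24.32 ft.
Hydraulic radius R = A/P = 71.85/24.32 = 2.954 ft.
V = (1.486/n) R^(2/3) √S = (1.486/0.023) × 2.954^(2/3) × √0.0052 = 9.593 ft/s. Hydraulic depth D_h = A/T = 71.85/14.2 = 5.06 ft.
Froude number Fr = V/√(g·D_h) = 9.593/√(32.2×5.06) = 0.752, which is less than 1, so the flow is subcritical.

subcritical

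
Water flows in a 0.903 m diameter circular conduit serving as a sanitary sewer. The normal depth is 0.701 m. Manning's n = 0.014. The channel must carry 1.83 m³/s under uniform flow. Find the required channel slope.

S = 0.013

For a circular section of diameter D = 0.903 m at depth y = 0.701 m, the central angle is θ = 2 arccos(1 − 2y/D) = 4.313 rad. Then A = (D²/8)(θ − sin θ) = 0.5334 m² and P = Dθ/2 = 1.947 m.
Hydraulic radius R = A/P = 0.5334/1.947 = 0.274 m.
From Manning's equation, S = [nQ / (1 A R^(2/3))]² = [0.014 × 1.83 / (1 × 0.5334 × 0.274^(2/3))]² = 0.013.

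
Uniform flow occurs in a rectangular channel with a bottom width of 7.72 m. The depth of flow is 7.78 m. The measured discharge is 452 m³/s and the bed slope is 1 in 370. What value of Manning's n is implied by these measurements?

n = 0.013

Flow area A = b·y = 7.72 × 7.78 = 60.06 m². Wetted perimeter P = b + 2y = 7.72 + 2×7.78 = 23.28 m.
Hydraulic radius R = A/P = 60.06/23.28 = 2.58 m.
Rearranging Manning's equation: n = (1/Q) A R^(2/3) S^(1/2) = (1/452) × 60.06 × 2.58^(2/3) × √0.002703 = 0.013.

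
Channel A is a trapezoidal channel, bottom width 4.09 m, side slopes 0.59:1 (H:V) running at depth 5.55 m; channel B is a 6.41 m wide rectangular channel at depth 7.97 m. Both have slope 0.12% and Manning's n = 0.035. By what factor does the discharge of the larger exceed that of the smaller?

1.21

Channel A: With bottom width b = 4.09 m and side slope z = 0.59: A = (b + zy)y = (4.09 + 0.59×5.55)×5.55 = 40.87 m²; P = b + 2y√(1+z²) = 4.09 + 2×5.55×1.161 = 16.98 m. Hydraulic radius R = A/P = 40.87/16.98 = 2.407 m. Q_A = (1/0.035)·40.87·2.407^(2/3)·√0.0012 = 72.67 m³/s.
Channel B: Flow area A = b·y = 6.41 × 7.97 = 51.09 m². Wetted perimeter P = b + 2y = 6.41 + 2×7.97 = 22.35 m. Hydraulic radius R = A/P = 51.09/22.35 = 2.286 m. Q_B = (1/0.035)·51.09·2.286^(2/3)·√0.0012 = 87.74 m³/s.
The larger discharge is 87.74 m³/s and the smaller is 72.67 m³/s; the ratio is 1.21.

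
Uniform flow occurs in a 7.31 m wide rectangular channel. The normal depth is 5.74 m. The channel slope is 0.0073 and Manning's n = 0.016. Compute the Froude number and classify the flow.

Flow area A = b·y = 7.31 × 5.74 = 41.96 m². Wetted perimeter P = b + 2y = 7.31 + 2×5.74 = 18.79 m.
Hydraulic radius R = A/P = 41.96/18.79 = 2.233 m.
V = (1/n) R^(2/3) √S = (1/0.016) × 2.233^(2/3) × √0.0073 = 9.123 m/s. Hydraulic depth D_h = A/T = 41.96/7.31 = 5.74 m.
Froude number Fr = V/√(g·D_h) = 9.123/√(9.81×5.74) = 1.22, which is greater than 1, so the flow is supercritical.

supercritical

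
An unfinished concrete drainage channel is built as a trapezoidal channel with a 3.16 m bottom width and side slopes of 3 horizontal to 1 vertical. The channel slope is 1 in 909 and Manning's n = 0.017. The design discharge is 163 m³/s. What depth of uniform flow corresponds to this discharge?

Manning's equation rearranged: A R^(2/3) = nQ / (1·√S) = 0.017 × 163 / (√0.0011) = 83.54.
Try y = 2.8 m: A R^(2/3) = 43.37 — low.
Try y = 4.44 m: A R^(2/3) = 129 — high.
Try y = 3.7 m: A R^(2/3) = 83.38 — close enough.

y_n = 3.7 m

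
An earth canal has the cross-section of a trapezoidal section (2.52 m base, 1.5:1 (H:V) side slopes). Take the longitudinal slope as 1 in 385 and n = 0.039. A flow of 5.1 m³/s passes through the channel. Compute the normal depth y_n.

Manning's equation rearranged: A R^(2/3) = nQ / (1·√S) = 0.039 × 5.1 / (√0.002597) = 3.903.
Trying y = 0.986 m: A R^(2/3) = 2.956 — short.
Trying y = 1.14 m: A R^(2/3) = 3.9 — ≈ 3.903.

y_n = 1.14 m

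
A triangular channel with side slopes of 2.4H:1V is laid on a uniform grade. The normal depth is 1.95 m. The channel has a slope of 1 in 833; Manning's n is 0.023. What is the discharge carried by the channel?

For a triangular section with side slope z = 2.4: A = zy² = 2.4×1.95² = 9.126 m²; P = 2y√(1+z²) = 2×1.95×2.6 = 10.14 m.
Hydraulic radius R = A/P = 9.126/10.14 = 0.9 m.
Manning's equation: Q = (1/n) A R^(2/3) S^(1/2) = (1/0.023) × 9.126 × 0.9^(2/3) × 0.0012^(1/2) = 12.8 m³/s.

Q = 12.8 m³/s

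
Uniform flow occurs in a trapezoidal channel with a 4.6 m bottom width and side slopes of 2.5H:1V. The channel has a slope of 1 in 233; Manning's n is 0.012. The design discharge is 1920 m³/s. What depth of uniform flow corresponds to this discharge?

y_n = 6.87 m

Manning's equation rearranged: A R^(2/3) = nQ / (1·√S) = 0.012 × 1920 / (√0.004292) = 351.7.
Try y = 8.55 m: A R^(2/3) = 595 — over.
Try y = 5.04 m: A R^(2/3) = 169.4 — short.
Try y = 6.87 m: A R^(2/3) = 351.1 — matches.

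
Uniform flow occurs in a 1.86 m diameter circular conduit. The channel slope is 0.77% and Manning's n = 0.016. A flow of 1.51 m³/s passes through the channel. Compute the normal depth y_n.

Manning's equation rearranged: A R^(2/3) = nQ / (1·√S) = 0.016 × 1.51 / (√0.0077) = 0.2753.
Trying y = 0.442 m: A R^(2/3) = 0.202 — short.
Trying y = 0.517 m: A R^(2/3) = 0.2753 — ≈ 0.2753.

y_n = 0.517 m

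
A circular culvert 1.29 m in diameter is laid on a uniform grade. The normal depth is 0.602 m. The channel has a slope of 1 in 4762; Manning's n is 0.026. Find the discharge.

For a circular section of diameter D = 1.29 m at depth y = 0.602 m, the central angle is θ = 2 arccos(1 − 2y/D) = 3.008 rad. Then A = (D²/8)(θ − sin θ) = 0.5981 m² and P = Dθ/2 = 1.94 m.
Hydraulic radius R = A/P = 0.5981/1.94 = 0.3082 m.
Manning's equation: Q = (1/n) A R^(2/3) S^(1/2) = (1/0.026) × 0.5981 × 0.3082^(2/3) × 0.00021^(1/2) = 0.152 m³/s.

Q = 0.152 m³/s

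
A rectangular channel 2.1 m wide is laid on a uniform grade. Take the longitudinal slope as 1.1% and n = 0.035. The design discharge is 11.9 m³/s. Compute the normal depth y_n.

y_n = 2.34 m

Manning's equation rearranged: A R^(2/3) = nQ / (1·√S) = 0.035 × 11.9 / (√0.011) = 3.971.
Trying y = 2.72 m: A R^(2/3) = 4.747 — too large.
Trying y = 2.34 m: A R^(2/3) = 3.965 — close enough.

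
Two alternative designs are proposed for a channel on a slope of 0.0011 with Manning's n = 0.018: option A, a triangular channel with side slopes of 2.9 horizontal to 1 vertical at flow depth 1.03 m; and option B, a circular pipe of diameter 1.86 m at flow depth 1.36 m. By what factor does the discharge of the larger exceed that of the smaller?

Channel A: For a triangular section with side slope z = 2.9: A = zy² = 2.9×1.03² = 3.077 m²; P = 2y√(1+z²) = 2×1.03×3.068 = 6.319 m. Hydraulic radius R = A/P = 3.077/6.319 = 0.4869 m. Q_A = (1/0.018)·3.077·0.4869^(2/3)·√0.0011 = 3.508 m³/s.
Channel B: For a circular section of diameter D = 1.86 m at depth y = 1.36 m, the central angle is θ = 2 arccos(1 − 2y/D) = 4.103 rad. Then A = (D²/8)(θ − sin θ) = 2.129 m² and P = Dθ/2 = 3.816 m. Hydraulic radius R = A/P = 2.129/3.816 = 0.5579 m. Q_B = (1/0.018)·2.129·0.5579^(2/3)·√0.0011 = 2.658 m³/s.
The larger discharge is 3.508 m³/s and the smaller is 2.658 m³/s; the ratio is 1.32.

1.32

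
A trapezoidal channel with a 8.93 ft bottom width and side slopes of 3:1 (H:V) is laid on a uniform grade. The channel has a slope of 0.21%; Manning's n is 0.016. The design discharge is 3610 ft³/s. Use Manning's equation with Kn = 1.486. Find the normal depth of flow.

Manning's equation rearranged: A R^(2/3) = nQ / (1.486·√S) = 0.016 × 3610 / (1.486 × √0.0021) = 848.2.
Trying y = 6.79 ft: A R^(2/3) = 487.5 — short.
Trying y = 9.61 ft: A R^(2/3) = 1090 — over.
Trying y = 8.64 ft: A R^(2/3) = 849.2 — matches.

y_n = 8.64 ft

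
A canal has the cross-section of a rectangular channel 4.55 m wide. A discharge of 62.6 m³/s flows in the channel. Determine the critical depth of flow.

For a rectangular channel, critical depth y_c = (q²/g)^(1/3) where q = Q/b = 62.6/4.55 = 13.76 m²/s.
So y_c = (13.76²/9.81)^(1/3) = 2.68 m.

y_c = 2.68 m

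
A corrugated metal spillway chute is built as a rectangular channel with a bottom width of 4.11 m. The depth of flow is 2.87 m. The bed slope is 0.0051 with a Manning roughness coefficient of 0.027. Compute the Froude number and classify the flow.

Flow area A = b·y = 4.11 × 2.87 = 11.8 m². Wetted perimeter P = b + 2y = 4.11 + 2×2.87 = 9.85 m.
Hydraulic radius R = A/P = 11.8/9.85 = 1.198 m.
V = (1/n) R^(2/3) √S = (1/0.027) × 1.198^(2/3) × √0.0051 = 2.983 m/s. Hydraulic depth D_h = A/T = 11.8/4.11 = 2.87 m.
Froude number Fr = V/√(g·D_h) = 2.983/√(9.81×2.87) = 0.562, which is less than 1, so the flow is subcritical.

subcritical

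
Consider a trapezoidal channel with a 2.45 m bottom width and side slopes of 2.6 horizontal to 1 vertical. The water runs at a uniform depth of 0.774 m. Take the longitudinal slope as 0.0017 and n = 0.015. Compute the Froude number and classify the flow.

With bottom width b = 2.45 m and side slope z = 2.6: A = (b + zy)y = (2.45 + 2.6×0.774)×0.774 = 3.454 m²; P = b + 2y√(1+z²) = 2.45 + 2×0.774×2.786 = 6.762 m.
Hydraulic radius R = A/P = 3.454/6.762 = 0.5108 m.
V = (1/n) R^(2/3) √S = (1/0.015) × 0.5108^(2/3) × √0.0017 = 1.756 m/s. Hydraulic depth D_h = A/T = 3.454/6.475 = 0.5334 m.
Froude number Fr = V/√(g·D_h) = 1.756/√(9.81×0.5334) = 0.768, which is less than 1, so the flow is subcritical.

subcritical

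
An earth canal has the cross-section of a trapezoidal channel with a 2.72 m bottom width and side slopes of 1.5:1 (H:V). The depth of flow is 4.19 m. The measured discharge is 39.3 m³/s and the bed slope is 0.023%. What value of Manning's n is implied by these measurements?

With bottom width b = 2.72 m and side slope z = 1.5: A = (b + zy)y = (2.72 + 1.5×4.19)×4.19 = 37.73 m²; P = b + 2y√(1+z²) = 2.72 + 2×4.19×1.803 = 17.83 m.
Hydraulic radius R = A/P = 37.73/17.83 = 2.116 m.
Rearranging Manning's equation: n = (1/Q) A R^(2/3) S^(1/2) = (1/39.3) × 37.73 × 2.116^(2/3) × √0.00023 = 0.024.

n = 0.024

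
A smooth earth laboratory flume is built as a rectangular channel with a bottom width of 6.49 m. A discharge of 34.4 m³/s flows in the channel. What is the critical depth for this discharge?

y_c = 1.42 m

For a rectangular channel, critical depth y_c = (q²/g)^(1/3) where q = Q/b = 34.4/6.49 = 5.3 m²/s.
So y_c = (5.3²/9.81)^(1/3) = 1.42 m.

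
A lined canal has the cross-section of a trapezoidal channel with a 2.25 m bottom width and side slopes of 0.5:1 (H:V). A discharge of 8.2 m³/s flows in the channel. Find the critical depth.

At critical depth, Q² T / (g A³) = 1, i.e. A³/T = Q²/g = 8.2²/9.81 = 6.854.
Trying y = 0.918 m: A³/T = 4.855 — too small.
Trying y = 1.19 m: A³/T = 11.28 — too large.
Trying y = 1.02 m: A³/T = 6.823 — ≈ 6.854.

y_c = 1.02 m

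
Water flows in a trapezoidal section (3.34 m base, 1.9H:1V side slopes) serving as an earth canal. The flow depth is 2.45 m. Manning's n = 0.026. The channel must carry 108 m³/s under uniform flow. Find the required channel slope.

With bottom width b = 3.34 m and side slope z = 1.9: A = (b + zy)y = (3.34 + 1.9×2.45)×2.45 = 19.59 m²; P = b + 2y√(1+z²) = 3.34 + 2×2.45×2.147 = 13.86 m.
Hydraulic radius R = A/P = 19.59/13.86 = 1.413 m.
From Manning's equation, S = [nQ / (1 A R^(2/3))]² = [0.026 × 108 / (1 × 19.59 × 1.413^(2/3))]² = 0.013.

S = 0.013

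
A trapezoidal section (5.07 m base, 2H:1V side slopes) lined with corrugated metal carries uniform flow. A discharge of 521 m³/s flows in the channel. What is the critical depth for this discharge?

At critical depth, Q² T / (g A³) = 1, i.e. A³/T = Q²/g = 521²/9.81 = 27670.
At y = 6.44 m: A³/T = 50100 — too large.
At y = 5.61 m: A³/T = 27740 — close enough.

y_c = 5.61 m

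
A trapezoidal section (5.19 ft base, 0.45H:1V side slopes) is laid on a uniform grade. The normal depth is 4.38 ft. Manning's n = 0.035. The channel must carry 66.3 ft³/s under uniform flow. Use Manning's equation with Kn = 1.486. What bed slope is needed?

S = 0.00091

With bottom width b = 5.19 ft and side slope z = 0.45: A = (b + zy)y = (5.19 + 0.45×4.38)×4.38 = 31.37 ft²; P = b + 2y√(1+z²) = 5.19 + 2×4.38×1.097 = 14.8 ft.
Hydraulic radius R = A/P = 31.37/14.8 = 2.12 ft.
From Manning's equation, S = [nQ / (1.486 A R^(2/3))]² = [0.035 × 66.3 / (1.486 × 31.37 × 2.12^(2/3))]² = 0.00091.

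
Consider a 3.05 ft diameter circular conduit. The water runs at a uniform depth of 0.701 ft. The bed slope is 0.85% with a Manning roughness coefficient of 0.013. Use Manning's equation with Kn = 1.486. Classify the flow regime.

supercritical

For a circular section of diameter D = 3.05 ft at depth y = 0.701 ft, the central angle is θ = 2 arccos(1 − 2y/D) = 2 rad. Then A = (D²/8)(θ − sin θ) = 1.268 ft² and P = Dθ/2 = 3.05 ft.
Hydraulic radius R = A/P = 1.268/3.05 = 0.4158 ft.
V = (1.486/n) R^(2/3) √S = (1.486/0.013) × 0.4158^(2/3) × √0.0085 = 5.871 ft/s. Hydraulic depth D_h = A/T = 1.268/2.566 = 0.4941 ft.
Froude number Fr = V/√(g·D_h) = 5.871/√(32.2×0.4941) = 1.47, which is greater than 1, so the flow is supercritical.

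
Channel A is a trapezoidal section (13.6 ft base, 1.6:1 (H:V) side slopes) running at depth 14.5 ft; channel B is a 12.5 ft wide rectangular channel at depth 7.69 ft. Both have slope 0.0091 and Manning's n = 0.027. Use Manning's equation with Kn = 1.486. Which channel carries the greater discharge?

Channel A: With bottom width b = 13.6 ft and side slope z = 1.6: A = (b + zy)y = (13.6 + 1.6×14.5)×14.5 = 533.6 ft²; P = b + 2y√(1+z²) = 13.6 + 2×14.5×1.887 = 68.32 ft. Hydraulic radius R = A/P = 533.6/68.32 = 7.811 ft. Q_A = (1.486/0.027)·533.6·7.811^(2/3)·√0.0091 = 11030 ft³/s.
Channel B: Flow area A = b·y = 12.5 × 7.69 = 96.12 ft². Wetted perimeter P = b + 2y = 12.5 + 2×7.69 = 27.88 ft. Hydraulic radius R = A/P = 96.12/27.88 = 3.448 ft. Q_B = (1.486/0.027)·96.12·3.448^(2/3)·√0.0091 = 1152 ft³/s.
Q_A = 11030 ft³/s vs Q_B = 1152 ft³/s, so channel A carries more.

channel A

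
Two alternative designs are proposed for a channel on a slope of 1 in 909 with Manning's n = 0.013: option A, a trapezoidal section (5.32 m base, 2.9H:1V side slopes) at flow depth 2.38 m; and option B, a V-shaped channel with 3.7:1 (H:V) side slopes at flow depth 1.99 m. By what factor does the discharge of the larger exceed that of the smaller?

2.62

Channel A: With bottom width b = 5.32 m and side slope z = 2.9: A = (b + zy)y = (5.32 + 2.9×2.38)×2.38 = 29.09 m²; P = b + 2y√(1+z²) = 5.32 + 2×2.38×3.068 = 19.92 m. Hydraulic radius R = A/P = 29.09/19.92 = 1.46 m. Q_A = (1/0.013)·29.09·1.46^(2/3)·√0.0011 = 95.52 m³/s.
Channel B: For a triangular section with side slope z = 3.7: A = zy² = 3.7×1.99² = 14.65 m²; P = 2y√(1+z²) = 2×1.99×3.833 = 15.25 m. Hydraulic radius R = A/P = 14.65/15.25 = 0.9605 m. Q_B = (1/0.013)·14.65·0.9605^(2/3)·√0.0011 = 36.39 m³/s.
The larger discharge is 95.52 m³/s and the smaller is 36.39 m³/s; the ratio is 2.62.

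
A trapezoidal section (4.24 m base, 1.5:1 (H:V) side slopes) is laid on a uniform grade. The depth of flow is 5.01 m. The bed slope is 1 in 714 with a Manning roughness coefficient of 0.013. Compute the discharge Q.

With bottom width b = 4.24 m and side slope z = 1.5: A = (b + zy)y = (4.24 + 1.5×5.01)×5.01 = 58.89 m²; P = b + 2y√(1+z²) = 4.24 + 2×5.01×1.803 = 22.3 m.
Hydraulic radius R = A/P = 58.89/22.3 = 2.64 m.
Manning's equation: Q = (1/n) A R^(2/3) S^(1/2) = (1/0.013) × 58.89 × 2.64^(2/3) × 0.001401^(1/2) = 324 m³/s.

Q = 324 m³/s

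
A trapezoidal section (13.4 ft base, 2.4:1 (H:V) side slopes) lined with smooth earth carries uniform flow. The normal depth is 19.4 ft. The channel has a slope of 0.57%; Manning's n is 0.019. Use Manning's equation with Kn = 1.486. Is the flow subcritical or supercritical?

With bottom width b = 13.4 ft and side slope z = 2.4: A = (b + zy)y = (13.4 + 2.4×19.4)×19.4 = 1163 ft²; P = b + 2y√(1+z²) = 13.4 + 2×19.4×2.6 = 114.3 ft.
Hydraulic radius R = A/P = 1163/114.3 = 10.18 ft.
V = (1.486/n) R^(2/3) √S = (1.486/0.019) × 10.18^(2/3) × √0.0057 = 27.73 ft/s. Hydraulic depth D_h = A/T = 1163/106.5 = 10.92 ft.
Froude number Fr = V/√(g·D_h) = 27.73/√(32.2×10.92) = 1.48, which is greater than 1, so the flow is supercritical.

supercritical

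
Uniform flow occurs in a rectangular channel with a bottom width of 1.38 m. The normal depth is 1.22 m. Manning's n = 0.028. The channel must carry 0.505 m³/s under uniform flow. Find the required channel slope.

S = 0.00021

Flow area A = b·y = 1.38 × 1.22 = 1.684 m². Wetted perimeter P = b + 2y = 1.38 + 2×1.22 = 3.82 m.
Hydraulic radius R = A/P = 1.684/3.82 = 0.4407 m.
From Manning's equation, S = [nQ / (1 A R^(2/3))]² = [0.028 × 0.505 / (1 × 1.684 × 0.4407^(2/3))]² = 0.00021.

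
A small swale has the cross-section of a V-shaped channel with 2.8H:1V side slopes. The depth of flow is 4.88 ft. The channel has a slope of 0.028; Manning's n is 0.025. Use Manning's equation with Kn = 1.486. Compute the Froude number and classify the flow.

supercritical

For a triangular section with side slope z = 2.8: A = zy² = 2.8×4.88² = 66.68 ft²; P = 2y√(1+z²) = 2×4.88×2.973 = 29.02 ft.
Hydraulic radius R = A/P = 66.68/29.02 = 2.298 ft.
V = (1.486/n) R^(2/3) √S = (1.486/0.025) × 2.298^(2/3) × √0.028 = 17.32 ft/s. Hydraulic depth D_h = A/T = 66.68/27.33 = 2.44 ft.
Froude number Fr = V/√(g·D_h) = 17.32/√(32.2×2.44) = 1.95, which is greater than 1, so the flow is supercritical.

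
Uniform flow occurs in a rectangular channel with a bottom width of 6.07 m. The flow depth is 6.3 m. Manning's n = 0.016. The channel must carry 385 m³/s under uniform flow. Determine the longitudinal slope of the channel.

Flow area A = b·y = 6.07 × 6.3 = 38.24 m². Wetted perimeter P = b + 2y = 6.07 + 2×6.3 = 18.67 m.
Hydraulic radius R = A/P = 38.24/18.67 = 2.048 m.
From Manning's equation, S = [nQ / (1 A R^(2/3))]² = [0.016 × 385 / (1 × 38.24 × 2.048^(2/3))]² = 0.00998.

S = 0.00998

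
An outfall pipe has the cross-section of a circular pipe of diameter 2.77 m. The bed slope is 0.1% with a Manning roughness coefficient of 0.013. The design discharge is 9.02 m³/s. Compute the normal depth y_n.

Manning's equation rearranged: A R^(2/3) = nQ / (1·√S) = 0.013 × 9.02 / (√0.001) = 3.708.
Trying y = 2.32 m: A R^(2/3) = 4.805 — high.
Trying y = 1.46 m: A R^(2/3) = 2.577 — low.
Trying y = 1.85 m: A R^(2/3) = 3.707 — ≈ 3.708.

y_n = 1.85 m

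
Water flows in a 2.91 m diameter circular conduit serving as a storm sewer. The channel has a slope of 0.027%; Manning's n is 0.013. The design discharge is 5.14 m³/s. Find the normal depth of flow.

y_n = 1.89 m

Manning's equation rearranged: A R^(2/3) = nQ / (1·√S) = 0.013 × 5.14 / (√0.00027) = 4.067.
Trying y = 1.32 m: A R^(2/3) = 2.273 — low.
Trying y = 1.89 m: A R^(2/3) = 4.065 — close enough.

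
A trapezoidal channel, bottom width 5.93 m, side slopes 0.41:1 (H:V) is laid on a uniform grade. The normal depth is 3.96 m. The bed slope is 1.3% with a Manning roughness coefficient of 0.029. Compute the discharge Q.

With bottom width b = 5.93 m and side slope z = 0.41: A = (b + zy)y = (5.93 + 0.41×3.96)×3.96 = 29.91 m²; P = b + 2y√(1+z²) = 5.93 + 2×3.96×1.081 = 14.49 m.
Hydraulic radius R = A/P = 29.91/14.49 = 2.064 m.
Manning's equation: Q = (1/n) A R^(2/3) S^(1/2) = (1/0.029) × 29.91 × 2.064^(2/3) × 0.013^(1/2) = 191 m³/s.

Q = 191 m³/s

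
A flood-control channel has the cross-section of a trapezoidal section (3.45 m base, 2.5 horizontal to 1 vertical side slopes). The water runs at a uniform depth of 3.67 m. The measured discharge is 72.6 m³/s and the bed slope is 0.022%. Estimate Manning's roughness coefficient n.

n = 0.015

With bottom width b = 3.45 m and side slope z = 2.5: A = (b + zy)y = (3.45 + 2.5×3.67)×3.67 = 46.33 m²; P = b + 2y√(1+z²) = 3.45 + 2×3.67×2.693 = 23.21 m.
Hydraulic radius R = A/P = 46.33/23.21 = 1.996 m.
Rearranging Manning's equation: n = (1/Q) A R^(2/3) S^(1/2) = (1/72.6) × 46.33 × 1.996^(2/3) × √0.00022 = 0.015.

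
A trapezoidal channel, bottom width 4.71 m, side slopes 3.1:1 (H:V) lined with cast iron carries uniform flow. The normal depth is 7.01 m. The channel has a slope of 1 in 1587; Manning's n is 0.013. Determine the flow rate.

With bottom width b = 4.71 m and side slope z = 3.1: A = (b + zy)y = (4.71 + 3.1×7.01)×7.01 = 185.4 m²; P = b + 2y√(1+z²) = 4.71 + 2×7.01×3.257 = 50.38 m.
Hydraulic radius R = A/P = 185.4/50.38 = 3.679 m.
Manning's equation: Q = (1/n) A R^(2/3) S^(1/2) = (1/0.013) × 185.4 × 3.679^(2/3) × 0.0006301^(1/2) = 853 m³/s.

Q = 853 m³/s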